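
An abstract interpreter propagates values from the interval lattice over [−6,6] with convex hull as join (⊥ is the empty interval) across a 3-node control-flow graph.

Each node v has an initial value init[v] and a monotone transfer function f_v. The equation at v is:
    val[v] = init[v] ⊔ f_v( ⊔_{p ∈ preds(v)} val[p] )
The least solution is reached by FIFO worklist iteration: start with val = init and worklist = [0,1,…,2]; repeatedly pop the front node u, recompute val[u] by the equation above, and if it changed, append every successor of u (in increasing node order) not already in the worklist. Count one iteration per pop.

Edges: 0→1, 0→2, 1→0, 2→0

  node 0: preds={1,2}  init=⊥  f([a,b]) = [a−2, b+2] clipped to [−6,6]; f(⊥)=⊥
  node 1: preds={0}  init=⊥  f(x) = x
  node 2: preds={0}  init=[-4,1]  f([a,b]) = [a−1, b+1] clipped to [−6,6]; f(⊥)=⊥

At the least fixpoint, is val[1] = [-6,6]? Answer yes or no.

Trace (7 dequeues):
  [1] u=0 | in [-4,1] | out [-6,3] | prev ⊥ | push {}
  [2] u=1 | in [-6,3] | out [-6,3] | prev ⊥ | push {0}
  [3] u=2 | in [-6,3] | out [-6,4] | prev [-4,1] | push {}
  [4] u=0 | in [-6,4] | out [-6,6] | prev [-6,3] | push {1,2}
  [5] u=1 | in [-6,6] | out [-6,6] | prev [-6,3] | push {0}
  [6] u=2 | in [-6,6] | out [-6,6] | prev [-6,4] | push {}
  [7] u=0 | in [-6,6] | out [-6,6] | ==

Converged values:
  [0] [-6,6]
  [1] [-6,6]
  [2] [-6,6]

yes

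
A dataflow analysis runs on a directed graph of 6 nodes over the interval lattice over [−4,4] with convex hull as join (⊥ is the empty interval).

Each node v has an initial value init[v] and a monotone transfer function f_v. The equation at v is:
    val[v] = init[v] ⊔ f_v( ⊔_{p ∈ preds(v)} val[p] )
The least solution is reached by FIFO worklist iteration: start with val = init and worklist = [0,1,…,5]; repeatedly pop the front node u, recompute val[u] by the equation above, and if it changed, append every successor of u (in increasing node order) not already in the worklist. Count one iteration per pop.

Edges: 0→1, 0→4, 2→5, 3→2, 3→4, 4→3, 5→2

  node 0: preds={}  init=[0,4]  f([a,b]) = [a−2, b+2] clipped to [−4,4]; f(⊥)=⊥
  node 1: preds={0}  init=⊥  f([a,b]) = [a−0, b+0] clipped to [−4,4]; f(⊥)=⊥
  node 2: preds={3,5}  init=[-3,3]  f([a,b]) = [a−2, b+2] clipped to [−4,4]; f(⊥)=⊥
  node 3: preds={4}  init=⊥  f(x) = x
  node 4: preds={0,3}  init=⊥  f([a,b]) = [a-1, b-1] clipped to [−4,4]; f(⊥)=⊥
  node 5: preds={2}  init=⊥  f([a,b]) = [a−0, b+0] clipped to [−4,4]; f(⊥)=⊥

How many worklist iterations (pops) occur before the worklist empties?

Trace (19 dequeues):
  [1] u=0 | in ⊥ | out [0,4] | ==
  [2] u=1 | in [0,4] | out [0,4] | prev ⊥ | push {}
  [3] u=2 | in ⊥ | out [-3,3] | ==
  [4] u=3 | in ⊥ | out ⊥ | ==
  [5] u=4 | in [0,4] | out [-1,3] | prev ⊥ | push {3}
  [6] u=5 | in [-3,3] | out [-3,3] | prev ⊥ | push {2}
  [7] u=3 | in [-1,3] | out [-1,3] | prev ⊥ | push {4}
  [8] u=2 | in [-3,3] | out [-4,4] | prev [-3,3] | push {5}
  [9] u=4 | in [-1,4] | out [-2,3] | prev [-1,3] | push {3}
  [10] u=5 | in [-4,4] | out [-4,4] | prev [-3,3] | push {2}
  [11] u=3 | in [-2,3] | out [-2,3] | prev [-1,3] | push {4}
  [12] u=2 | in [-4,4] | out [-4,4] | ==
  [13] u=4 | in [-2,4] | out [-3,3] | prev [-2,3] | push {3}
  [14] u=3 | in [-3,3] | out [-3,3] | prev [-2,3] | push {2,4}
  [15] u=2 | in [-4,4] | out [-4,4] | ==
  [16] u=4 | in [-3,4] | out [-4,3] | prev [-3,3] | push {3}
  [17] u=3 | in [-4,3] | out [-4,3] | prev [-3,3] | push {2,4}
  [18] u=2 | in [-4,4] | out [-4,4] | ==
  [19] u=4 | in [-4,4] | out [-4,3] | ==

Converged values:
  [0] [0,4]
  [1] [0,4]
  [2] [-4,4]
  [3] [-4,3]
  [4] [-4,3]
  [5] [-4,4]

19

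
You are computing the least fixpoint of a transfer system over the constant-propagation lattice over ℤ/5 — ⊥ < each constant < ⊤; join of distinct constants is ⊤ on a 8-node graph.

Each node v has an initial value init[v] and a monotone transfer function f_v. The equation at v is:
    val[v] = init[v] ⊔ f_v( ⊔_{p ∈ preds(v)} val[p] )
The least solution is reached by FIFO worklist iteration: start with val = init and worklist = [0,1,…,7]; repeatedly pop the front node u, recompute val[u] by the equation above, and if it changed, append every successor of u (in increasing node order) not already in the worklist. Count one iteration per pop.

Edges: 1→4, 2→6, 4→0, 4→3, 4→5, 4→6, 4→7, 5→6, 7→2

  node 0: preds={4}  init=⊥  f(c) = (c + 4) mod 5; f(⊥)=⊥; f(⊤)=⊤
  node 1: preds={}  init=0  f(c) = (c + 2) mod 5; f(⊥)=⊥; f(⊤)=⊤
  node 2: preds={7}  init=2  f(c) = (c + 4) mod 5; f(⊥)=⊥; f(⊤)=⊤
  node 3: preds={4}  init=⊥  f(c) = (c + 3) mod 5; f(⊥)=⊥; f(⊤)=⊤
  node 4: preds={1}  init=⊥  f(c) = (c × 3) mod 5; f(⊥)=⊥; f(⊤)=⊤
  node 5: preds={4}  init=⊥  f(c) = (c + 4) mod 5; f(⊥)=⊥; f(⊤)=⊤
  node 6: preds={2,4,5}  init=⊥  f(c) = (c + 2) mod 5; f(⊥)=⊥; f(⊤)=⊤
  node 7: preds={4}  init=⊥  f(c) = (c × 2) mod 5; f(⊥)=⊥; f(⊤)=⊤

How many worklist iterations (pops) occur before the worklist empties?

12

Trace (12 dequeues):
  [1] u=0 | in ⊥ | out ⊥ | ==
  [2] u=1 | in ⊥ | out 0 | ==
  [3] u=2 | in ⊥ | out 2 | ==
  [4] u=3 | in ⊥ | out ⊥ | ==
  [5] u=4 | in 0 | out 0 | prev ⊥ | push {0,3}
  [6] u=5 | in 0 | out 4 | prev ⊥ | push {}
  [7] u=6 | in ⊤ | out ⊤ | prev ⊥ | push {}
  [8] u=7 | in 0 | out 0 | prev ⊥ | push {2}
  [9] u=0 | in 0 | out 4 | prev ⊥ | push {}
  [10] u=3 | in 0 | out 3 | prev ⊥ | push {}
  [11] u=2 | in 0 | out ⊤ | prev 2 | push {6}
  [12] u=6 | in ⊤ | out ⊤ | ==

Converged values:
  [0] 4
  [1] 0
  [2] ⊤
  [3] 3
  [4] 0
  [5] 4
  [6] ⊤
  [7] 0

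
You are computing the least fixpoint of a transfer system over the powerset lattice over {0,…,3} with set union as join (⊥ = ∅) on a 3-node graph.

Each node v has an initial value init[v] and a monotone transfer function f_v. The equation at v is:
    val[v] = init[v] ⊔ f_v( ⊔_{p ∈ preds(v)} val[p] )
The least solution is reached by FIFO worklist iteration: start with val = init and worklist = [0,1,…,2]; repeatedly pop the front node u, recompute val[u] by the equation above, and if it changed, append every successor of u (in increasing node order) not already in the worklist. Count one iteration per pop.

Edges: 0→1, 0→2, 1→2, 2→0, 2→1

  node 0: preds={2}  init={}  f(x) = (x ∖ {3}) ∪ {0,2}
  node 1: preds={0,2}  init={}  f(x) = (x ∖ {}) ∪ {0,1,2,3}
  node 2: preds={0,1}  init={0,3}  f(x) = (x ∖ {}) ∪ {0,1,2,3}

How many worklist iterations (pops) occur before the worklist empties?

Trace (6 dequeues):
  [1] u=0 | in {0,3} | out {0,2} | prev {} | push {}
  [2] u=1 | in {0,2,3} | out {0,1,2,3} | prev {} | push {}
  [3] u=2 | in {0,1,2,3} | out {0,1,2,3} | prev {0,3} | push {0,1}
  [4] u=0 | in {0,1,2,3} | out {0,1,2} | prev {0,2} | push {2}
  [5] u=1 | in {0,1,2,3} | out {0,1,2,3} | ==
  [6] u=2 | in {0,1,2,3} | out {0,1,2,3} | ==

Converged values:
  [0] {0,1,2}
  [1] {0,1,2,3}
  [2] {0,1,2,3}

6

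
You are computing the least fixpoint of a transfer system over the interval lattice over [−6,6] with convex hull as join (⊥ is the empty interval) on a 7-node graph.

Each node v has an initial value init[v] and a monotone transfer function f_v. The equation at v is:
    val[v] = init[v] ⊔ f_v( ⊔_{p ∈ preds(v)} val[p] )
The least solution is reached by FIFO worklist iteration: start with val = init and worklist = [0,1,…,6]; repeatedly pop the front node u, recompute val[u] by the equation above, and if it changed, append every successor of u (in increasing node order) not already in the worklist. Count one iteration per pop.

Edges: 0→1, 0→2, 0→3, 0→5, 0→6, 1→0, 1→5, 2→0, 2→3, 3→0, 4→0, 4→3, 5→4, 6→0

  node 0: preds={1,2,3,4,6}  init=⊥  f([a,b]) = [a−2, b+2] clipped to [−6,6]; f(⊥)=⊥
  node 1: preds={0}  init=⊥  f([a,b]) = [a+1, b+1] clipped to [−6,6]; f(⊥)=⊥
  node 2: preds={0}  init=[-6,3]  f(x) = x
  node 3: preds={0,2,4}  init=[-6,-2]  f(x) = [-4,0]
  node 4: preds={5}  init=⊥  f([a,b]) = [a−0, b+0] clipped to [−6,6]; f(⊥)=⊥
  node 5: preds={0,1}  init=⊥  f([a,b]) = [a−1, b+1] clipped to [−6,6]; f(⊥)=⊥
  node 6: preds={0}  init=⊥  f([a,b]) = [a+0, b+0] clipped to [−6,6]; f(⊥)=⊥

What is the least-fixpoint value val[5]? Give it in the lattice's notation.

[-6,6]

Iteration log — 15 steps:
  step 1. node 0  ⊔preds=[-6,3]  new=[-6,5]  old=⊥  +wl: 
  step 2. node 1  ⊔preds=[-6,5]  new=[-5,6]  old=⊥  +wl: 0
  step 3. node 2  ⊔preds=[-6,5]  new=[-6,5]  old=[-6,3]  +wl: 
  step 4. node 3  ⊔preds=[-6,5]  new=[-6,0]  old=[-6,-2]  +wl: 
  step 5. node 4  ⊔preds=⊥  new=⊥  stable
  step 6. node 5  ⊔preds=[-6,6]  new=[-6,6]  old=⊥  +wl: 4
  step 7. node 6  ⊔preds=[-6,5]  new=[-6,5]  old=⊥  +wl: 
  step 8. node 0  ⊔preds=[-6,6]  new=[-6,6]  old=[-6,5]  +wl: 1,2,3,5,6
  step 9. node 4  ⊔preds=[-6,6]  new=[-6,6]  old=⊥  +wl: 0
  step 10. node 1  ⊔preds=[-6,6]  new=[-5,6]  stable
  step 11. node 2  ⊔preds=[-6,6]  new=[-6,6]  old=[-6,5]  +wl: 
  step 12. node 3  ⊔preds=[-6,6]  new=[-6,0]  stable
  step 13. node 5  ⊔preds=[-6,6]  new=[-6,6]  stable
  step 14. node 6  ⊔preds=[-6,6]  new=[-6,6]  old=[-6,5]  +wl: 
  step 15. node 0  ⊔preds=[-6,6]  new=[-6,6]  stable

Least fixpoint reached:
  node 0: [-6,6]
  node 1: [-5,6]
  node 2: [-6,6]
  node 3: [-6,0]
  node 4: [-6,6]
  node 5: [-6,6]
  node 6: [-6,6]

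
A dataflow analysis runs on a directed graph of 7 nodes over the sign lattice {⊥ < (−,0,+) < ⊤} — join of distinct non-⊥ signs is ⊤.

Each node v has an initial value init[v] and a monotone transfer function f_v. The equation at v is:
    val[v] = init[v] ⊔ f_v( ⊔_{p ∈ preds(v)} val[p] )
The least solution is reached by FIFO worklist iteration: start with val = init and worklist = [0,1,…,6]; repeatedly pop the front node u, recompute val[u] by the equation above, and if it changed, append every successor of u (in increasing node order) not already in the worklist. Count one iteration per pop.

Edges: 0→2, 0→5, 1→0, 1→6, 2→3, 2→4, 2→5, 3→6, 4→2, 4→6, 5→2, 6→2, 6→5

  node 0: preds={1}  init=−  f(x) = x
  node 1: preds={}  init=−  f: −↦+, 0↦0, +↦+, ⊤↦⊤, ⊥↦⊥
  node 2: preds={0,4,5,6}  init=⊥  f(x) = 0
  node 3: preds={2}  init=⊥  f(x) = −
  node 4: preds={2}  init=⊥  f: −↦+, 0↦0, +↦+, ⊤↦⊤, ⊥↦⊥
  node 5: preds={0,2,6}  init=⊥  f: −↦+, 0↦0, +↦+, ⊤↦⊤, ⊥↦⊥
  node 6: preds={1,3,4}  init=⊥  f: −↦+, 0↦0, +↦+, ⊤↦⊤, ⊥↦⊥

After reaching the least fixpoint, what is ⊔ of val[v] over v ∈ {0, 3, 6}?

Worklist (9 pops):
  #1 pop 0: in=− → − (no change)
  #2 pop 1: in=⊥ → − (no change)
  #3 pop 2: in=− → 0 (was ⊥); enqueue []
  #4 pop 3: in=0 → − (was ⊥); enqueue []
  #5 pop 4: in=0 → 0 (was ⊥); enqueue [2]
  #6 pop 5: in=⊤ → ⊤ (was ⊥); enqueue []
  #7 pop 6: in=⊤ → ⊤ (was ⊥); enqueue [5]
  #8 pop 2: in=⊤ → 0 (no change)
  #9 pop 5: in=⊤ → ⊤ (no change)

Fixpoint:
  val[0] = −
  val[1] = −
  val[2] = 0
  val[3] = −
  val[4] = 0
  val[5] = ⊤
  val[6] = ⊤

⊤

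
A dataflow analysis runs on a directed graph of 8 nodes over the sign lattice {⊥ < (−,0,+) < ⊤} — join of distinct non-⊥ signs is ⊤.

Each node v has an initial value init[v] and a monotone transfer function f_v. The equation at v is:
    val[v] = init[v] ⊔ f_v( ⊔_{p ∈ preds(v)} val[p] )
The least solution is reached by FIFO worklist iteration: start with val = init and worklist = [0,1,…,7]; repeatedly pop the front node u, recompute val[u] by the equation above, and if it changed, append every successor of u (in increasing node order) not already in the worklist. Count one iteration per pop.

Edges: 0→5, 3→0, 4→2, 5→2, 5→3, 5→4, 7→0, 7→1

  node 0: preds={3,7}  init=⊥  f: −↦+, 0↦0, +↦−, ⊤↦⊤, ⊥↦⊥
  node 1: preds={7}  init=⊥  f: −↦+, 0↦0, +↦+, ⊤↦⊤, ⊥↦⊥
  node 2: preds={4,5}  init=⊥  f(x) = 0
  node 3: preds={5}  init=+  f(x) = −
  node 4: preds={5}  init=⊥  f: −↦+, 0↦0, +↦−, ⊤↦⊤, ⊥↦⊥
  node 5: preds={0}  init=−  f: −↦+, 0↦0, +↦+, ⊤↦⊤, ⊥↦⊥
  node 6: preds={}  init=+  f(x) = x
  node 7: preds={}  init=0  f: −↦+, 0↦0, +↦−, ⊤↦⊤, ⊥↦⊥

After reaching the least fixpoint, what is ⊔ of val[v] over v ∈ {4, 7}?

Trace (13 dequeues):
  [1] u=0 | in ⊤ | out ⊤ | prev ⊥ | push {}
  [2] u=1 | in 0 | out 0 | prev ⊥ | push {}
  [3] u=2 | in − | out 0 | prev ⊥ | push {}
  [4] u=3 | in − | out ⊤ | prev + | push {0}
  [5] u=4 | in − | out + | prev ⊥ | push {2}
  [6] u=5 | in ⊤ | out ⊤ | prev − | push {3,4}
  [7] u=6 | in ⊥ | out + | ==
  [8] u=7 | in ⊥ | out 0 | ==
  [9] u=0 | in ⊤ | out ⊤ | ==
  [10] u=2 | in ⊤ | out 0 | ==
  [11] u=3 | in ⊤ | out ⊤ | ==
  [12] u=4 | in ⊤ | out ⊤ | prev + | push {2}
  [13] u=2 | in ⊤ | out 0 | ==

Converged values:
  [0] ⊤
  [1] 0
  [2] 0
  [3] ⊤
  [4] ⊤
  [5] ⊤
  [6] +
  [7] 0

⊤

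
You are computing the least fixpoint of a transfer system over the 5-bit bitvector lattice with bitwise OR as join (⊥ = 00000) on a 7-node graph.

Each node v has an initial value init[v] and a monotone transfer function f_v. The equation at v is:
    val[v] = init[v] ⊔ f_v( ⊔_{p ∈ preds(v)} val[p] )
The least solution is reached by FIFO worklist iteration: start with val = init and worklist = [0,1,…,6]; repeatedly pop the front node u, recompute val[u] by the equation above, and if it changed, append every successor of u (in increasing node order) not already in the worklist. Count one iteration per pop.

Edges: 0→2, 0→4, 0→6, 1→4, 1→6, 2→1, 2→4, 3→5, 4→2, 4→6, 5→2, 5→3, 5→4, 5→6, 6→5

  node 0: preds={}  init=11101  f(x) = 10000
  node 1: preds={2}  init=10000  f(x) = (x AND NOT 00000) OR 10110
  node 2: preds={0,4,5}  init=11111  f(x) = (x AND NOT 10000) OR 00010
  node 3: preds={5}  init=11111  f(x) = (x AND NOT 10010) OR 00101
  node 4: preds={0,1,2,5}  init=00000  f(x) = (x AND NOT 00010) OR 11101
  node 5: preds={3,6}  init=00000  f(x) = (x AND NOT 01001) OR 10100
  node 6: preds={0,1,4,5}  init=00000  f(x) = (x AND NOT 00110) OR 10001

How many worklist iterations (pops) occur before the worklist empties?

Iteration log — 11 steps:
  step 1. node 0  ⊔preds=00000  new=11101  stable
  step 2. node 1  ⊔preds=11111  new=11111  old=10000  +wl: 
  step 3. node 2  ⊔preds=11101  new=11111  stable
  step 4. node 3  ⊔preds=00000  new=11111  stable
  step 5. node 4  ⊔preds=11111  new=11101  old=00000  +wl: 2
  step 6. node 5  ⊔preds=11111  new=10110  old=00000  +wl: 3,4
  step 7. node 6  ⊔preds=11111  new=11001  old=00000  +wl: 5
  step 8. node 2  ⊔preds=11111  new=11111  stable
  step 9. node 3  ⊔preds=10110  new=11111  stable
  step 10. node 4  ⊔preds=11111  new=11101  stable
  step 11. node 5  ⊔preds=11111  new=10110  stable

Least fixpoint reached:
  node 0: 11101
  node 1: 11111
  node 2: 11111
  node 3: 11111
  node 4: 11101
  node 5: 10110
  node 6: 11001

11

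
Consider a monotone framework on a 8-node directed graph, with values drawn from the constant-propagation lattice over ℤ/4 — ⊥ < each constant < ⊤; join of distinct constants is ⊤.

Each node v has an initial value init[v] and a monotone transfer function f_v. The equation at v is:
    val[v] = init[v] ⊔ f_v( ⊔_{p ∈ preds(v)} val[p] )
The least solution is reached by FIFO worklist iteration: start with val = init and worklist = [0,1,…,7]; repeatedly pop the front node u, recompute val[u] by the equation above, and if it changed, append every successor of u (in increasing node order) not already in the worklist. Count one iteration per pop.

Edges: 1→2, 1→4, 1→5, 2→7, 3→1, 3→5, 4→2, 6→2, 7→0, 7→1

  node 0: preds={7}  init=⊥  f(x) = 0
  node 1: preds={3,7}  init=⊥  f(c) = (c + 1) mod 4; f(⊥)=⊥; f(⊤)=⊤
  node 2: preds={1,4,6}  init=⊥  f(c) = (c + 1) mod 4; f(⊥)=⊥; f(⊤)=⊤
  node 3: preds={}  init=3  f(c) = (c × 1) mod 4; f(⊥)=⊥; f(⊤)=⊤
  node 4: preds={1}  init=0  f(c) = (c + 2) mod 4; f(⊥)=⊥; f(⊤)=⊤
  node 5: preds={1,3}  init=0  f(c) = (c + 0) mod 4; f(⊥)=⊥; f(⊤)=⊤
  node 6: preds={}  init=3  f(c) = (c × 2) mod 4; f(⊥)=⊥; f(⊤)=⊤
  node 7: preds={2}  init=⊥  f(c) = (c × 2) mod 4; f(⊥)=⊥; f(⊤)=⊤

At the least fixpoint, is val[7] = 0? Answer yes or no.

Trace (14 dequeues):
  [1] u=0 | in ⊥ | out 0 | prev ⊥ | push {}
  [2] u=1 | in 3 | out 0 | prev ⊥ | push {}
  [3] u=2 | in ⊤ | out ⊤ | prev ⊥ | push {}
  [4] u=3 | in ⊥ | out 3 | ==
  [5] u=4 | in 0 | out ⊤ | prev 0 | push {2}
  [6] u=5 | in ⊤ | out ⊤ | prev 0 | push {}
  [7] u=6 | in ⊥ | out 3 | ==
  [8] u=7 | in ⊤ | out ⊤ | prev ⊥ | push {0,1}
  [9] u=2 | in ⊤ | out ⊤ | ==
  [10] u=0 | in ⊤ | out 0 | ==
  [11] u=1 | in ⊤ | out ⊤ | prev 0 | push {2,4,5}
  [12] u=2 | in ⊤ | out ⊤ | ==
  [13] u=4 | in ⊤ | out ⊤ | ==
  [14] u=5 | in ⊤ | out ⊤ | ==

Converged values:
  [0] 0
  [1] ⊤
  [2] ⊤
  [3] 3
  [4] ⊤
  [5] ⊤
  [6] 3
  [7] ⊤

no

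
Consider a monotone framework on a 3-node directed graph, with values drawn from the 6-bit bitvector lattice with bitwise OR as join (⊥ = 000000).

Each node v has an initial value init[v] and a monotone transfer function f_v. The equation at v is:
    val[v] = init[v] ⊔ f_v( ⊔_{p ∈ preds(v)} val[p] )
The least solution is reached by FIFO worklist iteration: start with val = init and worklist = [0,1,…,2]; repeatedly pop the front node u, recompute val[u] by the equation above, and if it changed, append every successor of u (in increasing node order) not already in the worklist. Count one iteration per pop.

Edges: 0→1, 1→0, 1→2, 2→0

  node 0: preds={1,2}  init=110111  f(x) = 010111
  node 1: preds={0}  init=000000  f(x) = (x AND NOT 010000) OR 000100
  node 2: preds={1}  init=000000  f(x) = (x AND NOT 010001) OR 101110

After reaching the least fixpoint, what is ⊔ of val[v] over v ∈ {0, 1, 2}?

Trace (4 dequeues):
  [1] u=0 | in 000000 | out 110111 | ==
  [2] u=1 | in 110111 | out 100111 | prev 000000 | push {0}
  [3] u=2 | in 100111 | out 101110 | prev 000000 | push {}
  [4] u=0 | in 101111 | out 110111 | ==

Converged values:
  [0] 110111
  [1] 100111
  [2] 101110

111111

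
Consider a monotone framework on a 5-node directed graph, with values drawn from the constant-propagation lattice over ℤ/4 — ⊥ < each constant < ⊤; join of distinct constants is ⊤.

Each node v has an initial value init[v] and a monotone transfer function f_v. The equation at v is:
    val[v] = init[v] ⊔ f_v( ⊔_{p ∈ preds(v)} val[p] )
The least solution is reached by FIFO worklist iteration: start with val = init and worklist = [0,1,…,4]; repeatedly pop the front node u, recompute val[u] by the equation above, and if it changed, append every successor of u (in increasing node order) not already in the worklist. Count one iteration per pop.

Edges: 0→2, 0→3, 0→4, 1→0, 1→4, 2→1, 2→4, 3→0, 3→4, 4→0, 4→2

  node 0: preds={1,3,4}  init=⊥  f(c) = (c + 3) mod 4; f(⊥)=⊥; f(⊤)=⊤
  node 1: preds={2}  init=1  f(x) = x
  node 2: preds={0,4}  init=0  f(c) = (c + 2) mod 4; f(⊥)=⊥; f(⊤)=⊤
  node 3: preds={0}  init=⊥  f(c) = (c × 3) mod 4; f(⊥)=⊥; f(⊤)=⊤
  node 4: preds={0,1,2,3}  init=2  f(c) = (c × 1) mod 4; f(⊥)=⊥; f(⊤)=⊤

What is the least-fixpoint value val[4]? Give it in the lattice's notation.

⊤

Trace (8 dequeues):
  [1] u=0 | in ⊤ | out ⊤ | prev ⊥ | push {}
  [2] u=1 | in 0 | out ⊤ | prev 1 | push {0}
  [3] u=2 | in ⊤ | out ⊤ | prev 0 | push {1}
  [4] u=3 | in ⊤ | out ⊤ | prev ⊥ | push {}
  [5] u=4 | in ⊤ | out ⊤ | prev 2 | push {2}
  [6] u=0 | in ⊤ | out ⊤ | ==
  [7] u=1 | in ⊤ | out ⊤ | ==
  [8] u=2 | in ⊤ | out ⊤ | ==

Converged values:
  [0] ⊤
  [1] ⊤
  [2] ⊤
  [3] ⊤
  [4] ⊤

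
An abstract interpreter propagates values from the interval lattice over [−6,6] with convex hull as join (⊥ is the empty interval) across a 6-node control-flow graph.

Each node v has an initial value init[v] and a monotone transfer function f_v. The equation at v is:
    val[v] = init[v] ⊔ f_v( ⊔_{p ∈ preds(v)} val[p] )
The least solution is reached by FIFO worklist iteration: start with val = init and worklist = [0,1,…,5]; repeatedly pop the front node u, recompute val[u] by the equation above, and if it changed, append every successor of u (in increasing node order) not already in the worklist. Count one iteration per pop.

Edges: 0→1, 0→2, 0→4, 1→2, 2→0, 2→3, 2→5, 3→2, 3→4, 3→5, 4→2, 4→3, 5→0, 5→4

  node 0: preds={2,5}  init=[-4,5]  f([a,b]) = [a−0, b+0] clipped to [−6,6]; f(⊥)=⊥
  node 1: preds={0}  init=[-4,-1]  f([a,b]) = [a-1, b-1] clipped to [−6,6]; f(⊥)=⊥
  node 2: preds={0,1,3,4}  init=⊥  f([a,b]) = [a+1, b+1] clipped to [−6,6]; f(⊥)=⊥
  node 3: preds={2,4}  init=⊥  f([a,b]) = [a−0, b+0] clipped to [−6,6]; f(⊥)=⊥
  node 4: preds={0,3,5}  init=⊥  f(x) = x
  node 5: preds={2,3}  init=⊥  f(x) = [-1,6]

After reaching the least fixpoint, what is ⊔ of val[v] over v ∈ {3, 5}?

Worklist (12 pops):
  #1 pop 0: in=⊥ → [-4,5] (no change)
  #2 pop 1: in=[-4,5] → [-5,4] (was [-4,-1]); enqueue []
  #3 pop 2: in=[-5,5] → [-4,6] (was ⊥); enqueue [0]
  #4 pop 3: in=[-4,6] → [-4,6] (was ⊥); enqueue [2]
  #5 pop 4: in=[-4,6] → [-4,6] (was ⊥); enqueue [3]
  #6 pop 5: in=[-4,6] → [-1,6] (was ⊥); enqueue [4]
  #7 pop 0: in=[-4,6] → [-4,6] (was [-4,5]); enqueue [1]
  #8 pop 2: in=[-5,6] → [-4,6] (no change)
  #9 pop 3: in=[-4,6] → [-4,6] (no change)
  #10 pop 4: in=[-4,6] → [-4,6] (no change)
  #11 pop 1: in=[-4,6] → [-5,5] (was [-5,4]); enqueue [2]
  #12 pop 2: in=[-5,6] → [-4,6] (no change)

Fixpoint:
  val[0] = [-4,6]
  val[1] = [-5,5]
  val[2] = [-4,6]
  val[3] = [-4,6]
  val[4] = [-4,6]
  val[5] = [-1,6]

[-4,6]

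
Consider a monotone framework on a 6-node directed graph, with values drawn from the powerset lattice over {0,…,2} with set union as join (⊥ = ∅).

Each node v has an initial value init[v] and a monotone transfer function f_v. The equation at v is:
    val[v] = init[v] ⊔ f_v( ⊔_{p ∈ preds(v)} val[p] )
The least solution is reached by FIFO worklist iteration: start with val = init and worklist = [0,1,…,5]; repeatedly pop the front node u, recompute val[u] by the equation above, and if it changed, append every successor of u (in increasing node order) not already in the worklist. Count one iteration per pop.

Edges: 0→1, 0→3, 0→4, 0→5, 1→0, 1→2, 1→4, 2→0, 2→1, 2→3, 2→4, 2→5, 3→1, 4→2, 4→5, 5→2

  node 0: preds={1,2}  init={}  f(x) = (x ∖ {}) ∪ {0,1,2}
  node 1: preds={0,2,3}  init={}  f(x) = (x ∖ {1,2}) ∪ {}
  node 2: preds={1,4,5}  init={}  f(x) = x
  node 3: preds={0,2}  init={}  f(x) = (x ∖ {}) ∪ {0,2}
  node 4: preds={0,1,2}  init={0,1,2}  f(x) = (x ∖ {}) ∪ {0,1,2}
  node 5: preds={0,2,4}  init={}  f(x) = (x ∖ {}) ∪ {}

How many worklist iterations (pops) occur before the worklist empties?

Worklist (9 pops):
  #1 pop 0: in={} → {0,1,2} (was {}); enqueue []
  #2 pop 1: in={0,1,2} → {0} (was {}); enqueue [0]
  #3 pop 2: in={0,1,2} → {0,1,2} (was {}); enqueue [1]
  #4 pop 3: in={0,1,2} → {0,1,2} (was {}); enqueue []
  #5 pop 4: in={0,1,2} → {0,1,2} (no change)
  #6 pop 5: in={0,1,2} → {0,1,2} (was {}); enqueue [2]
  #7 pop 0: in={0,1,2} → {0,1,2} (no change)
  #8 pop 1: in={0,1,2} → {0} (no change)
  #9 pop 2: in={0,1,2} → {0,1,2} (no change)

Fixpoint:
  val[0] = {0,1,2}
  val[1] = {0}
  val[2] = {0,1,2}
  val[3] = {0,1,2}
  val[4] = {0,1,2}
  val[5] = {0,1,2}

9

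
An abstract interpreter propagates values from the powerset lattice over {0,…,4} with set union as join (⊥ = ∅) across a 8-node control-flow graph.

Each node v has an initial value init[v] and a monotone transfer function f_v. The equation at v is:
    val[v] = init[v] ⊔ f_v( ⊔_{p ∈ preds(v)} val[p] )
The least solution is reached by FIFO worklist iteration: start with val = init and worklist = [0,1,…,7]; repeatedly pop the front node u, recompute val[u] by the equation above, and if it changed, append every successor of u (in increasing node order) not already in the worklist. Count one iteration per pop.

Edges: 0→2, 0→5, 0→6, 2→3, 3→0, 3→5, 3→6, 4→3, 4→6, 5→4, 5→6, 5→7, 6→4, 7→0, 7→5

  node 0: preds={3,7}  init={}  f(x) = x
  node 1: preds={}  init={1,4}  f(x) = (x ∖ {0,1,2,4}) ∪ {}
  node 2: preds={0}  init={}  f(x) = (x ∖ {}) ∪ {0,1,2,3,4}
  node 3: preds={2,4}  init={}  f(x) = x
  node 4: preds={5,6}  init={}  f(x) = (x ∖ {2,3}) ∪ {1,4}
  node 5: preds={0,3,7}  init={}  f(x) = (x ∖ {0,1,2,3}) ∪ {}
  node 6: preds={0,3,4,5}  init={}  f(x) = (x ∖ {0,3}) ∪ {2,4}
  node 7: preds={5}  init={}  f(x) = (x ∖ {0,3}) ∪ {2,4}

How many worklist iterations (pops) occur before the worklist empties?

Worklist (14 pops):
  #1 pop 0: in={} → {} (no change)
  #2 pop 1: in={} → {1,4} (no change)
  #3 pop 2: in={} → {0,1,2,3,4} (was {}); enqueue []
  #4 pop 3: in={0,1,2,3,4} → {0,1,2,3,4} (was {}); enqueue [0]
  #5 pop 4: in={} → {1,4} (was {}); enqueue [3]
  #6 pop 5: in={0,1,2,3,4} → {4} (was {}); enqueue [4]
  #7 pop 6: in={0,1,2,3,4} → {1,2,4} (was {}); enqueue []
  #8 pop 7: in={4} → {2,4} (was {}); enqueue [5]
  #9 pop 0: in={0,1,2,3,4} → {0,1,2,3,4} (was {}); enqueue [2,6]
  #10 pop 3: in={0,1,2,3,4} → {0,1,2,3,4} (no change)
  #11 pop 4: in={1,2,4} → {1,4} (no change)
  #12 pop 5: in={0,1,2,3,4} → {4} (no change)
  #13 pop 2: in={0,1,2,3,4} → {0,1,2,3,4} (no change)
  #14 pop 6: in={0,1,2,3,4} → {1,2,4} (no change)

Fixpoint:
  val[0] = {0,1,2,3,4}
  val[1] = {1,4}
  val[2] = {0,1,2,3,4}
  val[3] = {0,1,2,3,4}
  val[4] = {1,4}
  val[5] = {4}
  val[6] = {1,2,4}
  val[7] = {2,4}

14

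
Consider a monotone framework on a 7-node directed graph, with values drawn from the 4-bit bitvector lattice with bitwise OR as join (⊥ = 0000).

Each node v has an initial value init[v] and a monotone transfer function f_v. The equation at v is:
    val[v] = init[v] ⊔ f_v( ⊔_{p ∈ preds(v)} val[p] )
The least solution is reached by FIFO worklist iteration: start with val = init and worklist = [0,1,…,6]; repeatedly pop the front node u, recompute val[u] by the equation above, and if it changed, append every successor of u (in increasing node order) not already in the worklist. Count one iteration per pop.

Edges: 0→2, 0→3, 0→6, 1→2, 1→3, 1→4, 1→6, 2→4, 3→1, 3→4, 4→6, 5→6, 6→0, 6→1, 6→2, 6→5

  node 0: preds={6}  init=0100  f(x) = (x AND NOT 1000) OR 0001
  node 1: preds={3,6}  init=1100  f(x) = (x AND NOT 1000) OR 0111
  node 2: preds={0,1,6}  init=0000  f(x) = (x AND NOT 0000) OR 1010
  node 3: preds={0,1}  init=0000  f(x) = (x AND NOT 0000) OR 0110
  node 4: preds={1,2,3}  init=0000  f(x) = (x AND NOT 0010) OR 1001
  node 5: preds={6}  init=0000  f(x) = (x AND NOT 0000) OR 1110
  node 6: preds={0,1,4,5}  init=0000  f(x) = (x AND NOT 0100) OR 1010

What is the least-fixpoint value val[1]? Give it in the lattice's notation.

1111

Trace (13 dequeues):
  [1] u=0 | in 0000 | out 0101 | prev 0100 | push {}
  [2] u=1 | in 0000 | out 1111 | prev 1100 | push {}
  [3] u=2 | in 1111 | out 1111 | prev 0000 | push {}
  [4] u=3 | in 1111 | out 1111 | prev 0000 | push {1}
  [5] u=4 | in 1111 | out 1101 | prev 0000 | push {}
  [6] u=5 | in 0000 | out 1110 | prev 0000 | push {}
  [7] u=6 | in 1111 | out 1011 | prev 0000 | push {0,2,5}
  [8] u=1 | in 1111 | out 1111 | ==
  [9] u=0 | in 1011 | out 0111 | prev 0101 | push {3,6}
  [10] u=2 | in 1111 | out 1111 | ==
  [11] u=5 | in 1011 | out 1111 | prev 1110 | push {}
  [12] u=3 | in 1111 | out 1111 | ==
  [13] u=6 | in 1111 | out 1011 | ==

Converged values:
  [0] 0111
  [1] 1111
  [2] 1111
  [3] 1111
  [4] 1101
  [5] 1111
  [6] 1011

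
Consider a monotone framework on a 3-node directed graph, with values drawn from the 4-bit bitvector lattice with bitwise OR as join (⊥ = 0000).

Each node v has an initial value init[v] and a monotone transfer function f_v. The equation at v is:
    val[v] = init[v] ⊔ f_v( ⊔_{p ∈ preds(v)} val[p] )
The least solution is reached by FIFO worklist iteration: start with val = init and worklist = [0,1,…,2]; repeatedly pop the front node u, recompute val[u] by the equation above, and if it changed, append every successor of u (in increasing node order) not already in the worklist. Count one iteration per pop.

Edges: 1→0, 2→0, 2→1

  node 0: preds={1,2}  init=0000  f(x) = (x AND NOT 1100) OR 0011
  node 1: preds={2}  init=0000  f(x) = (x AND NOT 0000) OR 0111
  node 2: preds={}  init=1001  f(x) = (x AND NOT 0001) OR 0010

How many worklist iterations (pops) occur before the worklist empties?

5

Iteration log — 5 steps:
  step 1. node 0  ⊔preds=1001  new=0011  old=0000  +wl: 
  step 2. node 1  ⊔preds=1001  new=1111  old=0000  +wl: 0
  step 3. node 2  ⊔preds=0000  new=1011  old=1001  +wl: 1
  step 4. node 0  ⊔preds=1111  new=0011  stable
  step 5. node 1  ⊔preds=1011  new=1111  stable

Least fixpoint reached:
  node 0: 0011
  node 1: 1111
  node 2: 1011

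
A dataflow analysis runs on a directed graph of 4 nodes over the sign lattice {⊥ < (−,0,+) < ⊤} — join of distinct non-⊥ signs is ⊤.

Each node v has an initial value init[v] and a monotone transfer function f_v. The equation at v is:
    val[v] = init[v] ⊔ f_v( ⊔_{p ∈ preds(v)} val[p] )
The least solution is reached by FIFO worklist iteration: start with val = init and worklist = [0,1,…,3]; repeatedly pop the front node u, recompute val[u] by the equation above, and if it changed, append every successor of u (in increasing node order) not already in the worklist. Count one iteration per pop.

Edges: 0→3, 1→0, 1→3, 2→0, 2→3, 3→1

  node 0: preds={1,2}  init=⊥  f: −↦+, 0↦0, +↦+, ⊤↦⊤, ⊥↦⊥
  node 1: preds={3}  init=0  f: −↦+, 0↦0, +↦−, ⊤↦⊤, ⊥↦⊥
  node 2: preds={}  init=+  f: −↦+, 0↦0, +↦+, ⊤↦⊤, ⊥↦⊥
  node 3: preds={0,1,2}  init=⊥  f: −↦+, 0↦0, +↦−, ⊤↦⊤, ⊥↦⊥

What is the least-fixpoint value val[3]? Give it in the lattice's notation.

⊤

Worklist (7 pops):
  #1 pop 0: in=⊤ → ⊤ (was ⊥); enqueue []
  #2 pop 1: in=⊥ → 0 (no change)
  #3 pop 2: in=⊥ → + (no change)
  #4 pop 3: in=⊤ → ⊤ (was ⊥); enqueue [1]
  #5 pop 1: in=⊤ → ⊤ (was 0); enqueue [0,3]
  #6 pop 0: in=⊤ → ⊤ (no change)
  #7 pop 3: in=⊤ → ⊤ (no change)

Fixpoint:
  val[0] = ⊤
  val[1] = ⊤
  val[2] = +
  val[3] = ⊤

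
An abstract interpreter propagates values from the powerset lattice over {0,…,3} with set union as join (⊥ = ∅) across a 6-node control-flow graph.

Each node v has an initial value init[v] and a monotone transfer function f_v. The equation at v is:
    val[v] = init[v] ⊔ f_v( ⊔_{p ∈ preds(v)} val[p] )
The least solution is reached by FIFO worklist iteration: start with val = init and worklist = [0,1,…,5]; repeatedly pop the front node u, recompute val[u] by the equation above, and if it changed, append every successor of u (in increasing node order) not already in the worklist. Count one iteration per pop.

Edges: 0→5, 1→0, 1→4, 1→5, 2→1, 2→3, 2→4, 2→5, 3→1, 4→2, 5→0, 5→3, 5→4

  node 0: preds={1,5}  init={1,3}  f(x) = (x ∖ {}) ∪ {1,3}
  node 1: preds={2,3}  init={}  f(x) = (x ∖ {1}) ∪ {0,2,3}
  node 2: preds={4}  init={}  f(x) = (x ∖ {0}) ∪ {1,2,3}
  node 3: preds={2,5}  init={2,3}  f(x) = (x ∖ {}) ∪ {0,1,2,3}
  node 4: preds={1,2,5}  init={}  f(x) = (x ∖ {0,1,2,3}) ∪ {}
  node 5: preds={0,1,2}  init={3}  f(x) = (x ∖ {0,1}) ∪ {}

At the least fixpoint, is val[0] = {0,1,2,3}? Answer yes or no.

Trace (11 dequeues):
  [1] u=0 | in {3} | out {1,3} | ==
  [2] u=1 | in {2,3} | out {0,2,3} | prev {} | push {0}
  [3] u=2 | in {} | out {1,2,3} | prev {} | push {1}
  [4] u=3 | in {1,2,3} | out {0,1,2,3} | prev {2,3} | push {}
  [5] u=4 | in {0,1,2,3} | out {} | ==
  [6] u=5 | in {0,1,2,3} | out {2,3} | prev {3} | push {3,4}
  [7] u=0 | in {0,2,3} | out {0,1,2,3} | prev {1,3} | push {5}
  [8] u=1 | in {0,1,2,3} | out {0,2,3} | ==
  [9] u=3 | in {1,2,3} | out {0,1,2,3} | ==
  [10] u=4 | in {0,1,2,3} | out {} | ==
  [11] u=5 | in {0,1,2,3} | out {2,3} | ==

Converged values:
  [0] {0,1,2,3}
  [1] {0,2,3}
  [2] {1,2,3}
  [3] {0,1,2,3}
  [4] {}
  [5] {2,3}

yes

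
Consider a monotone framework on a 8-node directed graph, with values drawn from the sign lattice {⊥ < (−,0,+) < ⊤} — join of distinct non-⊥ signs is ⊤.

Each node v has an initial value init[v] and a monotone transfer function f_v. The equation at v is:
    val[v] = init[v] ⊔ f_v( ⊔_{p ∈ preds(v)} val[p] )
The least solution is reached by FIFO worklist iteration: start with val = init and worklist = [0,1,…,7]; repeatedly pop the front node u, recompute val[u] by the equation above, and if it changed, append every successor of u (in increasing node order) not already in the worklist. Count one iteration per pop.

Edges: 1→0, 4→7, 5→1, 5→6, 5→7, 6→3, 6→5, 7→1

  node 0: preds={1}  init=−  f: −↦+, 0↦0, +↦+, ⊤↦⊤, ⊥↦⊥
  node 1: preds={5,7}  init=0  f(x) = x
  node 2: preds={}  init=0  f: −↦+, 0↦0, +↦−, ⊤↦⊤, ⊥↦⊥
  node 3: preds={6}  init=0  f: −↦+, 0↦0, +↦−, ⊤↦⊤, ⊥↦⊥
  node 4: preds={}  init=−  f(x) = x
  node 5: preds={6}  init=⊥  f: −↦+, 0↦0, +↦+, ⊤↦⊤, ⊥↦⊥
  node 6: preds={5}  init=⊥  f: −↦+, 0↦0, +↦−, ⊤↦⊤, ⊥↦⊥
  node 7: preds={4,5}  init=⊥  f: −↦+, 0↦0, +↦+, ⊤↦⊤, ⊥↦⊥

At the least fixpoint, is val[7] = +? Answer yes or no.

yes

Worklist (10 pops):
  #1 pop 0: in=0 → ⊤ (was −); enqueue []
  #2 pop 1: in=⊥ → 0 (no change)
  #3 pop 2: in=⊥ → 0 (no change)
  #4 pop 3: in=⊥ → 0 (no change)
  #5 pop 4: in=⊥ → − (no change)
  #6 pop 5: in=⊥ → ⊥ (no change)
  #7 pop 6: in=⊥ → ⊥ (no change)
  #8 pop 7: in=− → + (was ⊥); enqueue [1]
  #9 pop 1: in=+ → ⊤ (was 0); enqueue [0]
  #10 pop 0: in=⊤ → ⊤ (no change)

Fixpoint:
  val[0] = ⊤
  val[1] = ⊤
  val[2] = 0
  val[3] = 0
  val[4] = −
  val[5] = ⊥
  val[6] = ⊥
  val[7] = +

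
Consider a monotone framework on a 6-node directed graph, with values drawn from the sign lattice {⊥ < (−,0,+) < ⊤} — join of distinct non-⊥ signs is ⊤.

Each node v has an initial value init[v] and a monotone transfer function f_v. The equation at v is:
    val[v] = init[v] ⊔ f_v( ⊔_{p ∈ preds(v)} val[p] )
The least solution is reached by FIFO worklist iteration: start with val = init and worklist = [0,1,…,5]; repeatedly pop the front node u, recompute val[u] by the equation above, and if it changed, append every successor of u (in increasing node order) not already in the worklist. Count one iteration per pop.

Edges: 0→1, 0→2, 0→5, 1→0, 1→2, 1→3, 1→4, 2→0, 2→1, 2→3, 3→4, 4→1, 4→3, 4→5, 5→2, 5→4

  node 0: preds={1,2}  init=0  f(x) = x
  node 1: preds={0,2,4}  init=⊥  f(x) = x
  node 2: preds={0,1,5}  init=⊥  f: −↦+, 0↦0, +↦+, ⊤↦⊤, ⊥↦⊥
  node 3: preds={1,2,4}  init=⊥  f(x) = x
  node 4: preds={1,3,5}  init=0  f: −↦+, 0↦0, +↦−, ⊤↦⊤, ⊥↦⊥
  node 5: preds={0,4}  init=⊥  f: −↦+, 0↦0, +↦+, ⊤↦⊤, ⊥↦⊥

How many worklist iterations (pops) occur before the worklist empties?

Iteration log — 10 steps:
  step 1. node 0  ⊔preds=⊥  new=0  stable
  step 2. node 1  ⊔preds=0  new=0  old=⊥  +wl: 0
  step 3. node 2  ⊔preds=0  new=0  old=⊥  +wl: 1
  step 4. node 3  ⊔preds=0  new=0  old=⊥  +wl: 
  step 5. node 4  ⊔preds=0  new=0  stable
  step 6. node 5  ⊔preds=0  new=0  old=⊥  +wl: 2,4
  step 7. node 0  ⊔preds=0  new=0  stable
  step 8. node 1  ⊔preds=0  new=0  stable
  step 9. node 2  ⊔preds=0  new=0  stable
  step 10. node 4  ⊔preds=0  new=0  stable

Least fixpoint reached:
  node 0: 0
  node 1: 0
  node 2: 0
  node 3: 0
  node 4: 0
  node 5: 0

10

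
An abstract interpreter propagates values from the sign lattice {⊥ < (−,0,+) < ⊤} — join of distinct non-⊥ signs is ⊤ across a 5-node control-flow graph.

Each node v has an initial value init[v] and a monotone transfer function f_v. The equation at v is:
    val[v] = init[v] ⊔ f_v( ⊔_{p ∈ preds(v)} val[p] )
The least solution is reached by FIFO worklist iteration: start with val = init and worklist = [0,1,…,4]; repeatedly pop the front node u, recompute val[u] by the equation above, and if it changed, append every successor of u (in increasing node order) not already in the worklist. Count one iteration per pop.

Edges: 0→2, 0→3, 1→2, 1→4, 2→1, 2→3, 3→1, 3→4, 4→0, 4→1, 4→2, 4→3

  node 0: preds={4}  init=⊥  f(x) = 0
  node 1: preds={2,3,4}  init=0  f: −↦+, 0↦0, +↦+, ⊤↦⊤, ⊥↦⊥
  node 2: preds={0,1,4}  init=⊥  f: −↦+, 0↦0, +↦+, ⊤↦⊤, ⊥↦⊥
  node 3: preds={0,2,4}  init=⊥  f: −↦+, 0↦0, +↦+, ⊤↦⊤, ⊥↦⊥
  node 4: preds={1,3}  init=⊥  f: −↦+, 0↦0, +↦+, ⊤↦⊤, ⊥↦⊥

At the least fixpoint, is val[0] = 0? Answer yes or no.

Worklist (9 pops):
  #1 pop 0: in=⊥ → 0 (was ⊥); enqueue []
  #2 pop 1: in=⊥ → 0 (no change)
  #3 pop 2: in=0 → 0 (was ⊥); enqueue [1]
  #4 pop 3: in=0 → 0 (was ⊥); enqueue []
  #5 pop 4: in=0 → 0 (was ⊥); enqueue [0,2,3]
  #6 pop 1: in=0 → 0 (no change)
  #7 pop 0: in=0 → 0 (no change)
  #8 pop 2: in=0 → 0 (no change)
  #9 pop 3: in=0 → 0 (no change)

Fixpoint:
  val[0] = 0
  val[1] = 0
  val[2] = 0
  val[3] = 0
  val[4] = 0

yes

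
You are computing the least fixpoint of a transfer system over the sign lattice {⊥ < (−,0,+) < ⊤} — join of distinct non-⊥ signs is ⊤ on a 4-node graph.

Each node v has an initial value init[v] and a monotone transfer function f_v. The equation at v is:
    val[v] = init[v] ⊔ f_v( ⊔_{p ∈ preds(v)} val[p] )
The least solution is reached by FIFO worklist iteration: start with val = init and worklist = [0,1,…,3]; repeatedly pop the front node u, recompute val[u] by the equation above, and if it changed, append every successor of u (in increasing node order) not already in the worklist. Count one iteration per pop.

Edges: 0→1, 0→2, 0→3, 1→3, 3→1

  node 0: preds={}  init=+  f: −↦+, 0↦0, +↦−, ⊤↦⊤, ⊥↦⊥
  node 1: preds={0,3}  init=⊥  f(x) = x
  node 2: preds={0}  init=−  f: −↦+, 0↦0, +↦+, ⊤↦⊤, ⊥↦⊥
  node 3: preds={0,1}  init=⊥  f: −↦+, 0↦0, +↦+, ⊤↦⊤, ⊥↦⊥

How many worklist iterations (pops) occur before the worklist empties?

Iteration log — 5 steps:
  step 1. node 0  ⊔preds=⊥  new=+  stable
  step 2. node 1  ⊔preds=+  new=+  old=⊥  +wl: 
  step 3. node 2  ⊔preds=+  new=⊤  old=−  +wl: 
  step 4. node 3  ⊔preds=+  new=+  old=⊥  +wl: 1
  step 5. node 1  ⊔preds=+  new=+  stable

Least fixpoint reached:
  node 0: +
  node 1: +
  node 2: ⊤
  node 3: +

5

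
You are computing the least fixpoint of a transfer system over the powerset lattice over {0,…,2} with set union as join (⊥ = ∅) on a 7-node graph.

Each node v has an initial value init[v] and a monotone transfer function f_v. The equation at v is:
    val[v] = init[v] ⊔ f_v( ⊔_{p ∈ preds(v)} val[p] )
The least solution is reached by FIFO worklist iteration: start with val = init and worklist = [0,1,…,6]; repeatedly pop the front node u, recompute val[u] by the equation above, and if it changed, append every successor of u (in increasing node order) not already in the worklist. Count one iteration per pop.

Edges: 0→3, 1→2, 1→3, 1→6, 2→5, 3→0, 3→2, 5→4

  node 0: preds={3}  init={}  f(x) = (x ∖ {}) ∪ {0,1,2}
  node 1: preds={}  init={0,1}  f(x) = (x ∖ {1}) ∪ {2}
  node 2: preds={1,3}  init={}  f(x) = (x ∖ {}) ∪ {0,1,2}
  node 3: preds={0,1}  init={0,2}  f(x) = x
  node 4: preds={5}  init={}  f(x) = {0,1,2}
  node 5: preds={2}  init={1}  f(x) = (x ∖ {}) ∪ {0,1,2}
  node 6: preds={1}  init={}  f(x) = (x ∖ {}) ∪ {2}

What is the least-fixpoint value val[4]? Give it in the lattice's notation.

Iteration log — 10 steps:
  step 1. node 0  ⊔preds={0,2}  new={0,1,2}  old={}  +wl: 
  step 2. node 1  ⊔preds={}  new={0,1,2}  old={0,1}  +wl: 
  step 3. node 2  ⊔preds={0,1,2}  new={0,1,2}  old={}  +wl: 
  step 4. node 3  ⊔preds={0,1,2}  new={0,1,2}  old={0,2}  +wl: 0,2
  step 5. node 4  ⊔preds={1}  new={0,1,2}  old={}  +wl: 
  step 6. node 5  ⊔preds={0,1,2}  new={0,1,2}  old={1}  +wl: 4
  step 7. node 6  ⊔preds={0,1,2}  new={0,1,2}  old={}  +wl: 
  step 8. node 0  ⊔preds={0,1,2}  new={0,1,2}  stable
  step 9. node 2  ⊔preds={0,1,2}  new={0,1,2}  stable
  step 10. node 4  ⊔preds={0,1,2}  new={0,1,2}  stable

Least fixpoint reached:
  node 0: {0,1,2}
  node 1: {0,1,2}
  node 2: {0,1,2}
  node 3: {0,1,2}
  node 4: {0,1,2}
  node 5: {0,1,2}
  node 6: {0,1,2}

{0,1,2}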